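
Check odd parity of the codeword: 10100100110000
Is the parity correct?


Number of 1s: 5

Yes, parity is correct (5 ones)


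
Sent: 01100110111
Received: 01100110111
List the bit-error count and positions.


XOR: 00000000000

0 errors (received matches sent)


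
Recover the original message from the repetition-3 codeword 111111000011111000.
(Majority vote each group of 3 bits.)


Groups: 111, 111, 000, 011, 111, 000
Majority votes: 110110

110110


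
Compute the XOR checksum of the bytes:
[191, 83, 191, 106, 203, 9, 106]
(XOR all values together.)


XOR chain: 191 ^ 83 ^ 191 ^ 106 ^ 203 ^ 9 ^ 106 = 145

145


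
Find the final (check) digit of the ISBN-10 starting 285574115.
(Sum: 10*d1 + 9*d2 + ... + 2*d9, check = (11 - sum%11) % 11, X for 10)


Weighted sum: 246
246 mod 11 = 4

Check digit: 7


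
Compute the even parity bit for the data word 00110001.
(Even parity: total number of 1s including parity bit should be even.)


Number of 1s in data: 3
Parity bit: 1

1


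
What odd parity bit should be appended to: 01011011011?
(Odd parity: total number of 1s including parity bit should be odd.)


Number of 1s in data: 7
Parity bit: 0

0


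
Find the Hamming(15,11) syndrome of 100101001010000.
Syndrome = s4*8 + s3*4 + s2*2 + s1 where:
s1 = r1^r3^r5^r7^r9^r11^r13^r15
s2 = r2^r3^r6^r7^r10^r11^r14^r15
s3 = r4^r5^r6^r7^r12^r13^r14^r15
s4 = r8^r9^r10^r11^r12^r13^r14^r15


s1=1, s2=0, s3=0, s4=0

Syndrome = 1 (error at position 1)


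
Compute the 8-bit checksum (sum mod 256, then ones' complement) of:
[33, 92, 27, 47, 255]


Sum = 454 mod 256 = 198
Complement = 57

57


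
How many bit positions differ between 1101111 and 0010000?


XOR: 1111111
Count of 1s: 7

7


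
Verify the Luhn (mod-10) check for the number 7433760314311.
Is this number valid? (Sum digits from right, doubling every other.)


Luhn sum = 55
55 mod 10 = 5

Invalid (Luhn sum mod 10 = 5)


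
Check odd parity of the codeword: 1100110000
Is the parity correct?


Number of 1s: 4

No, parity error (4 ones)


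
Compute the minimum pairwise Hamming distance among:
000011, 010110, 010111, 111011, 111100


Comparing all pairs, minimum distance: 1
Can detect 0 errors, correct 0 errors

1


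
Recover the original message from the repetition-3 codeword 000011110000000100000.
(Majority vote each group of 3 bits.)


Groups: 000, 011, 110, 000, 000, 100, 000
Majority votes: 0110000

0110000


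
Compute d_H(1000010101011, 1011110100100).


XOR: 0011100001111
Count of 1s: 7

7


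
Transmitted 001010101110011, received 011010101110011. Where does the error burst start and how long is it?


XOR: 010000000000000

Burst at position 1, length 1


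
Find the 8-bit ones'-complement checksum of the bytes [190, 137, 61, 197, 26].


Sum = 611 mod 256 = 99
Complement = 156

156


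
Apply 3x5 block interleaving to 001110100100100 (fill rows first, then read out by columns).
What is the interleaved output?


Matrix:
  00111
  01001
  00100
Read columns: 000010101100110

000010101100110


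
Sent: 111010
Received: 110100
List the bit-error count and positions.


XOR: 001110

3 error(s) at position(s): 2, 3, 4


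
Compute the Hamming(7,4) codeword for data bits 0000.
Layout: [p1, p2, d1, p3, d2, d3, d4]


Parity bits: p1=0, p2=0, p3=0

0000000


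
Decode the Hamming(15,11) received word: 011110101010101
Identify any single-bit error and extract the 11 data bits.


Syndrome = 7: error at position 7

Data: 11001010101 (corrected bit 7)


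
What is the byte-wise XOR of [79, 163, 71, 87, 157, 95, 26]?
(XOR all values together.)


XOR chain: 79 ^ 163 ^ 71 ^ 87 ^ 157 ^ 95 ^ 26 = 36

36


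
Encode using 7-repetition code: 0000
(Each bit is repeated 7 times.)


Each bit -> 7 copies

0000000000000000000000000000


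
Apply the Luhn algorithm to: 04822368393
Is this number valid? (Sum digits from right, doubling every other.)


Luhn sum = 56
56 mod 10 = 6

Invalid (Luhn sum mod 10 = 6)


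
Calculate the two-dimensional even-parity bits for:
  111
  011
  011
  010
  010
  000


Row parities: 100110
Column parities: 111

Row P: 100110, Col P: 111, Corner: 1


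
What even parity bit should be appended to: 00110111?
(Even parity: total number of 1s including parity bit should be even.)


Number of 1s in data: 5
Parity bit: 1

1


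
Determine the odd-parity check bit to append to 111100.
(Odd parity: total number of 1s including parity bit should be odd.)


Number of 1s in data: 4
Parity bit: 1

1


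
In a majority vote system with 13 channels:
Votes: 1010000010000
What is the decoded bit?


Ones: 3 out of 13
Threshold: 7

0 (3/13 voted 1)


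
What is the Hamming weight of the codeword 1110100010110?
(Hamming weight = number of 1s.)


Counting 1s in 1110100010110

7


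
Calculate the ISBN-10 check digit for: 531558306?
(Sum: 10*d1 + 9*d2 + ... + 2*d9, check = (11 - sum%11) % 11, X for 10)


Weighted sum: 214
214 mod 11 = 5

Check digit: 6


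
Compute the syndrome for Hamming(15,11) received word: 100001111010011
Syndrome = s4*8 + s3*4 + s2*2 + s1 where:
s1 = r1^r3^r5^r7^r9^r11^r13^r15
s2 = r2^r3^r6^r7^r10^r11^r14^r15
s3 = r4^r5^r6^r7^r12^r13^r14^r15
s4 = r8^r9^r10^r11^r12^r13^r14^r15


s1=1, s2=1, s3=0, s4=1

Syndrome = 11 (error at position 11)


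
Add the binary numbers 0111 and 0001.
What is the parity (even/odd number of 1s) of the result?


0111 = 7
0001 = 1
Sum = 8 = 1000
1s count = 1

odd parity (1 ones in 1000)


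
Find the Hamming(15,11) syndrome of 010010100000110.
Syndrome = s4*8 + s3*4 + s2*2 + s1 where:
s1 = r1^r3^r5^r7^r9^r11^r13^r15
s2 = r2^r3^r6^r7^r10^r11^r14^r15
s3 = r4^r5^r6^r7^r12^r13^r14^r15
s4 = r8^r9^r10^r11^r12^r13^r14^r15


s1=1, s2=1, s3=0, s4=0

Syndrome = 3 (error at position 3)


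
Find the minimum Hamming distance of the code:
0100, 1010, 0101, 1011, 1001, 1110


Comparing all pairs, minimum distance: 1
Can detect 0 errors, correct 0 errors

1


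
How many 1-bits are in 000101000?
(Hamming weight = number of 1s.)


Counting 1s in 000101000

2


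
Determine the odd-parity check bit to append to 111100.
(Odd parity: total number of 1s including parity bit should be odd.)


Number of 1s in data: 4
Parity bit: 1

1


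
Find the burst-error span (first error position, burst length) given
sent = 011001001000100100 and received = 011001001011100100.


XOR: 000000000011000000

Burst at position 10, length 2


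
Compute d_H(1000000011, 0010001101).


XOR: 1010001110
Count of 1s: 5

5


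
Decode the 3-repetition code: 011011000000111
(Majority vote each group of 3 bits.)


Groups: 011, 011, 000, 000, 111
Majority votes: 11001

11001


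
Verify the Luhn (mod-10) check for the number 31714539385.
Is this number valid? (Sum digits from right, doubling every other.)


Luhn sum = 46
46 mod 10 = 6

Invalid (Luhn sum mod 10 = 6)


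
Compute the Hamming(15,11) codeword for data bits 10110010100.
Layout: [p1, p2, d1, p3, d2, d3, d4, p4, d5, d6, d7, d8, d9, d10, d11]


Parity bits: p1=0, p2=0, p3=1, p4=0

001101100010100


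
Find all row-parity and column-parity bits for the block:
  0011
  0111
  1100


Row parities: 010
Column parities: 1000

Row P: 010, Col P: 1000, Corner: 1


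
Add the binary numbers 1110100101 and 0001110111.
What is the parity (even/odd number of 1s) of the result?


1110100101 = 933
0001110111 = 119
Sum = 1052 = 10000011100
1s count = 4

even parity (4 ones in 10000011100)


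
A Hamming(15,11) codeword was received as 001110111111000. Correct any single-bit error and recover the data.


Syndrome = 9: error at position 9

Data: 11010111000 (corrected bit 9)


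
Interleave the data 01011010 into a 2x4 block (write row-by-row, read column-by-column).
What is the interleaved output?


Matrix:
  0101
  1010
Read columns: 01100110

01100110


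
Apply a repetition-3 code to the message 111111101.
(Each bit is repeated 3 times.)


Each bit -> 3 copies

111111111111111111111000111


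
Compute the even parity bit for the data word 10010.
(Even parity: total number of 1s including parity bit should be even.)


Number of 1s in data: 2
Parity bit: 0

0


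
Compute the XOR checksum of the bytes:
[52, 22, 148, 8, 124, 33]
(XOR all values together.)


XOR chain: 52 ^ 22 ^ 148 ^ 8 ^ 124 ^ 33 = 227

227


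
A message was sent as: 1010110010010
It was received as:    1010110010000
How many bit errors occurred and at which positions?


XOR: 0000000000010

1 error(s) at position(s): 11


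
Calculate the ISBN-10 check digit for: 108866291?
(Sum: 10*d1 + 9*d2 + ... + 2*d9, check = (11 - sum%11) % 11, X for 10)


Weighted sum: 233
233 mod 11 = 2

Check digit: 9


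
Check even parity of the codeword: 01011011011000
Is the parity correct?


Number of 1s: 7

No, parity error (7 ones)


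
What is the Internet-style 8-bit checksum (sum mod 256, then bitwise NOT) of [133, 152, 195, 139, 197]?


Sum = 816 mod 256 = 48
Complement = 207

207


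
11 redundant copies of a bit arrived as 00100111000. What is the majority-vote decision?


Ones: 4 out of 11
Threshold: 6

0 (4/11 voted 1)


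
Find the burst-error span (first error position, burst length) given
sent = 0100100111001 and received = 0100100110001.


XOR: 0000000001000

Burst at position 9, length 1


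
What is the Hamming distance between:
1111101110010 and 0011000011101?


XOR: 1100101101111
Count of 1s: 9

9


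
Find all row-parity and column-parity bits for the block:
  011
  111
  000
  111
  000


Row parities: 01010
Column parities: 011

Row P: 01010, Col P: 011, Corner: 0


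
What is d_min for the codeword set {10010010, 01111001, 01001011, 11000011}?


Comparing all pairs, minimum distance: 2
Can detect 1 errors, correct 0 errors

2


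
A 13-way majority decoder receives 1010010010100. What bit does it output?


Ones: 5 out of 13
Threshold: 7

0 (5/13 voted 1)


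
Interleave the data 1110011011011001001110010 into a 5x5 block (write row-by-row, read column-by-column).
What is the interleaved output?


Matrix:
  11100
  11011
  01100
  10011
  10010
Read columns: 1101111100101000101101010

1101111100101000101101010


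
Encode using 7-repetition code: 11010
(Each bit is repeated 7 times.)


Each bit -> 7 copies

11111111111111000000011111110000000


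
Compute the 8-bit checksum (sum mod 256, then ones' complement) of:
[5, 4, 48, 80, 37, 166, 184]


Sum = 524 mod 256 = 12
Complement = 243

243


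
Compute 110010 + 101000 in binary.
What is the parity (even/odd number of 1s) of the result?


110010 = 50
101000 = 40
Sum = 90 = 1011010
1s count = 4

even parity (4 ones in 1011010)


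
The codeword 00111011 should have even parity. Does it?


Number of 1s: 5

No, parity error (5 ones)


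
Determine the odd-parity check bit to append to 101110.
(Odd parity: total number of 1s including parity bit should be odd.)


Number of 1s in data: 4
Parity bit: 1

1


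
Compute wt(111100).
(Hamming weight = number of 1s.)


Counting 1s in 111100

4


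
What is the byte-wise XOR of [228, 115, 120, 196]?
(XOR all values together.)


XOR chain: 228 ^ 115 ^ 120 ^ 196 = 43

43


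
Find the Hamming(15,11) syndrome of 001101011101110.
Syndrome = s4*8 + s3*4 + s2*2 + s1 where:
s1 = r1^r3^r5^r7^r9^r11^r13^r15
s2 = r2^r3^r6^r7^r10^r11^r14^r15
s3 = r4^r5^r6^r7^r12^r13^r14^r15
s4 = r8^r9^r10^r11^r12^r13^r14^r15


s1=1, s2=0, s3=1, s4=0

Syndrome = 5 (error at position 5)


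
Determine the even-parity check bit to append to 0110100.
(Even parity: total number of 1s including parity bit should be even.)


Number of 1s in data: 3
Parity bit: 1

1


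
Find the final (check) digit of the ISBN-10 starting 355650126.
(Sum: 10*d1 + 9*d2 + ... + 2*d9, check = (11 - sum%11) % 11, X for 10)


Weighted sum: 209
209 mod 11 = 0

Check digit: 0


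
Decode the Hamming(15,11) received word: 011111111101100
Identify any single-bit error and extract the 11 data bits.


Syndrome = 11: error at position 11

Data: 11111111100 (corrected bit 11)


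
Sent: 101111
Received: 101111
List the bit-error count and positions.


XOR: 000000

0 errors (received matches sent)


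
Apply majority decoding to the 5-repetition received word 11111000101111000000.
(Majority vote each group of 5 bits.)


Groups: 11111, 00010, 11110, 00000
Majority votes: 1010

1010


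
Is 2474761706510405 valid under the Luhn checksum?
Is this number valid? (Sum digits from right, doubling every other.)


Luhn sum = 54
54 mod 10 = 4

Invalid (Luhn sum mod 10 = 4)


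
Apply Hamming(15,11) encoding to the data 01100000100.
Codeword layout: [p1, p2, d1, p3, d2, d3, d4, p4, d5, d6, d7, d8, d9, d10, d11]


Parity bits: p1=0, p2=1, p3=1, p4=1

010111010000100


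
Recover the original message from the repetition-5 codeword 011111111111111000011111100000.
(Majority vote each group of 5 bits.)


Groups: 01111, 11111, 11111, 00001, 11111, 00000
Majority votes: 111010

111010


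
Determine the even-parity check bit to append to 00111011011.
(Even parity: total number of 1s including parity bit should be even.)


Number of 1s in data: 7
Parity bit: 1

1


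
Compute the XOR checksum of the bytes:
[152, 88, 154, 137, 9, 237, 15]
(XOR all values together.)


XOR chain: 152 ^ 88 ^ 154 ^ 137 ^ 9 ^ 237 ^ 15 = 56

56


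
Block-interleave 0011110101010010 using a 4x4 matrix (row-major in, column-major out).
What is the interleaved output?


Matrix:
  0011
  1101
  0101
  0010
Read columns: 0100011010011110

0100011010011110


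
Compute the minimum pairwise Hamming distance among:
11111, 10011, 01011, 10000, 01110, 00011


Comparing all pairs, minimum distance: 1
Can detect 0 errors, correct 0 errors

1


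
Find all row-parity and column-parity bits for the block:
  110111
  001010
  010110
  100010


Row parities: 1010
Column parities: 001001

Row P: 1010, Col P: 001001, Corner: 0


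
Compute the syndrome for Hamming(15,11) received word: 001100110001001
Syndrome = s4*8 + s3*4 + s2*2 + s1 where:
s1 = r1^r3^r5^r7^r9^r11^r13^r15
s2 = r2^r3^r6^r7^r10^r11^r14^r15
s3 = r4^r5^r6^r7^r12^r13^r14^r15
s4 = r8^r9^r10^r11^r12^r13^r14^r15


s1=1, s2=1, s3=0, s4=1

Syndrome = 11 (error at position 11)


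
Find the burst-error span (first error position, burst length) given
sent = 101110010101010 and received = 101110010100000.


XOR: 000000000001010

Burst at position 11, length 3


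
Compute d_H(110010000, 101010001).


XOR: 011000001
Count of 1s: 3

3


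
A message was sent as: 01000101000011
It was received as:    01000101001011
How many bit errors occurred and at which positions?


XOR: 00000000001000

1 error(s) at position(s): 10


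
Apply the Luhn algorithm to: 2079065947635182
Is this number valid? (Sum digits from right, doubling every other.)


Luhn sum = 66
66 mod 10 = 6

Invalid (Luhn sum mod 10 = 6)


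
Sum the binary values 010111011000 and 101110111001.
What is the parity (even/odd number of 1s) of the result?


010111011000 = 1496
101110111001 = 3001
Sum = 4497 = 1000110010001
1s count = 5

odd parity (5 ones in 1000110010001)


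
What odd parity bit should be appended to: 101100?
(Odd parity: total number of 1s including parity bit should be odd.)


Number of 1s in data: 3
Parity bit: 0

0


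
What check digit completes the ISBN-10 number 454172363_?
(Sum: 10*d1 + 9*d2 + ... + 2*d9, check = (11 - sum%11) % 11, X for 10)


Weighted sum: 212
212 mod 11 = 3

Check digit: 8


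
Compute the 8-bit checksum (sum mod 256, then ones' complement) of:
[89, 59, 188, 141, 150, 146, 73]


Sum = 846 mod 256 = 78
Complement = 177

177


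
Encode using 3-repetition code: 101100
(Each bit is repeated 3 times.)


Each bit -> 3 copies

111000111111000000


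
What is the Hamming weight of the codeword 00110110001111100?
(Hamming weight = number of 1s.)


Counting 1s in 00110110001111100

9


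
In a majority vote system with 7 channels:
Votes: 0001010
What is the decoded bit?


Ones: 2 out of 7
Threshold: 4

0 (2/7 voted 1)


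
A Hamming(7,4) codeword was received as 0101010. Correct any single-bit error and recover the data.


Syndrome = 0: no error detected

Data: 0010 (no errors)


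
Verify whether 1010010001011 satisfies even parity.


Number of 1s: 6

Yes, parity is correct (6 ones)


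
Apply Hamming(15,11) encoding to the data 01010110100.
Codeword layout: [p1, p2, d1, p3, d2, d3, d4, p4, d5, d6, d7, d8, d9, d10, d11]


Parity bits: p1=0, p2=1, p3=1, p4=1

010110110110100


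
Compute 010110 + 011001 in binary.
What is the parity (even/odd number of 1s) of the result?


010110 = 22
011001 = 25
Sum = 47 = 101111
1s count = 5

odd parity (5 ones in 101111)


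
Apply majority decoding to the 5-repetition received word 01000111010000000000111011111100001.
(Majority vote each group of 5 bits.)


Groups: 01000, 11101, 00000, 00000, 11101, 11111, 00001
Majority votes: 0100110

0100110


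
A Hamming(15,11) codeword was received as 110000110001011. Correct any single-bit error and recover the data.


Syndrome = 1: error at position 1

Data: 00010001011 (corrected bit 1)


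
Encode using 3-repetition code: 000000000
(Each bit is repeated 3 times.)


Each bit -> 3 copies

000000000000000000000000000


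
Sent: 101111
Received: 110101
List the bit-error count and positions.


XOR: 011010

3 error(s) at position(s): 1, 2, 4


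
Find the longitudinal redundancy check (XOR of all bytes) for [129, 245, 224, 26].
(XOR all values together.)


XOR chain: 129 ^ 245 ^ 224 ^ 26 = 142

142


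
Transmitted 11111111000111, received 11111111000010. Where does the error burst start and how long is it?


XOR: 00000000000101

Burst at position 11, length 3


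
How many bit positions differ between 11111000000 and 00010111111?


XOR: 11101111111
Count of 1s: 10

10


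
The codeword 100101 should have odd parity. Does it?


Number of 1s: 3

Yes, parity is correct (3 ones)


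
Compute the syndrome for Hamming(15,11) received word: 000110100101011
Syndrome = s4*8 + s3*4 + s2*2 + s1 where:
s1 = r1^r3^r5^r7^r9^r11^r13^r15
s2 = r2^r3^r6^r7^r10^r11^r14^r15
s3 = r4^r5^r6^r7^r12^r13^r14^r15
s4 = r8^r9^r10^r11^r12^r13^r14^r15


s1=1, s2=0, s3=0, s4=0

Syndrome = 1 (error at position 1)


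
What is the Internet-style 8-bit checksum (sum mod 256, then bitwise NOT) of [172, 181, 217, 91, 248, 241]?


Sum = 1150 mod 256 = 126
Complement = 129

129


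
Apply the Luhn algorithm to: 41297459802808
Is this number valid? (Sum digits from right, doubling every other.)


Luhn sum = 68
68 mod 10 = 8

Invalid (Luhn sum mod 10 = 8)


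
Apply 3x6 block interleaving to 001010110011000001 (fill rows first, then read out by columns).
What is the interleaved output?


Matrix:
  001010
  110011
  000001
Read columns: 010010100000110011

010010100000110011


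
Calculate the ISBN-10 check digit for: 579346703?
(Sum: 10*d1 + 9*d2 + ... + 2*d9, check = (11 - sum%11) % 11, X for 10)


Weighted sum: 294
294 mod 11 = 8

Check digit: 3


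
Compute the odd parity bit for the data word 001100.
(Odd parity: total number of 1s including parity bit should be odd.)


Number of 1s in data: 2
Parity bit: 1

1


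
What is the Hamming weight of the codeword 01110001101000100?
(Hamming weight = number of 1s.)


Counting 1s in 01110001101000100

7


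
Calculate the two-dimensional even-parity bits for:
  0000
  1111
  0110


Row parities: 000
Column parities: 1001

Row P: 000, Col P: 1001, Corner: 0


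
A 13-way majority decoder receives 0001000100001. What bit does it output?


Ones: 3 out of 13
Threshold: 7

0 (3/13 voted 1)


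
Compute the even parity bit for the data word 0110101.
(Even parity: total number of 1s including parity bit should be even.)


Number of 1s in data: 4
Parity bit: 0

0


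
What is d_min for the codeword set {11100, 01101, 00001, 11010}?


Comparing all pairs, minimum distance: 2
Can detect 1 errors, correct 0 errors

2


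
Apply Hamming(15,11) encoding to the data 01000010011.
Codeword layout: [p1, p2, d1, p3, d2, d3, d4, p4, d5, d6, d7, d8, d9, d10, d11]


Parity bits: p1=1, p2=1, p3=1, p4=1

110110010010011


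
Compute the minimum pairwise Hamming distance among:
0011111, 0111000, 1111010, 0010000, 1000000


Comparing all pairs, minimum distance: 2
Can detect 1 errors, correct 0 errors

2


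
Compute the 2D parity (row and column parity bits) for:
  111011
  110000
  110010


Row parities: 101
Column parities: 111001

Row P: 101, Col P: 111001, Corner: 0


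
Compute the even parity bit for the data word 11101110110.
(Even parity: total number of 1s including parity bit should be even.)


Number of 1s in data: 8
Parity bit: 0

0


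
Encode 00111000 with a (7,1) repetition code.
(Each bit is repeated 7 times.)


Each bit -> 7 copies

00000000000000111111111111111111111000000000000000000000


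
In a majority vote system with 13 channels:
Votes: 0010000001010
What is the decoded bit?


Ones: 3 out of 13
Threshold: 7

0 (3/13 voted 1)


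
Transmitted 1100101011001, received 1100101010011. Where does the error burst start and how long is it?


XOR: 0000000001010

Burst at position 9, length 3


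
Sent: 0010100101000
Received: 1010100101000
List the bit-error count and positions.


XOR: 1000000000000

1 error(s) at position(s): 0


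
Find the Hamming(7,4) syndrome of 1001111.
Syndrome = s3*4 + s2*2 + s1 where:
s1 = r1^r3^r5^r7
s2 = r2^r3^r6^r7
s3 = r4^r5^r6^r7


s1=1, s2=0, s3=0

Syndrome = 1 (error at position 1)


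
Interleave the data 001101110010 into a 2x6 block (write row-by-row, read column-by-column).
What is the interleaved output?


Matrix:
  001101
  110010
Read columns: 010110100110

010110100110


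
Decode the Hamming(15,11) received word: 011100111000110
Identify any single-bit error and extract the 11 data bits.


Syndrome = 0: no error detected

Data: 10011000110 (no errors)


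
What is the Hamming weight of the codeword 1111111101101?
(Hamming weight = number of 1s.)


Counting 1s in 1111111101101

11


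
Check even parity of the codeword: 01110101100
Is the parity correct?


Number of 1s: 6

Yes, parity is correct (6 ones)


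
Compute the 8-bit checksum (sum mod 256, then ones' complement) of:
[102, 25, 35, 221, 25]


Sum = 408 mod 256 = 152
Complement = 103

103


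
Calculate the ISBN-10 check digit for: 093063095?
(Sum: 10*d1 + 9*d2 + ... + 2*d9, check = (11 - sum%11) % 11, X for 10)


Weighted sum: 193
193 mod 11 = 6

Check digit: 5


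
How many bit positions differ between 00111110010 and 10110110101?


XOR: 10001000111
Count of 1s: 5

5


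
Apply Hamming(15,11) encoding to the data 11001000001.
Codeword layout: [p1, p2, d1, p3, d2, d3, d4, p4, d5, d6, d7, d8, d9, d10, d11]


Parity bits: p1=0, p2=0, p3=0, p4=0

001010001000001


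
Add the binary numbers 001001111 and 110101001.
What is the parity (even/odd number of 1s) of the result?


001001111 = 79
110101001 = 425
Sum = 504 = 111111000
1s count = 6

even parity (6 ones in 111111000)


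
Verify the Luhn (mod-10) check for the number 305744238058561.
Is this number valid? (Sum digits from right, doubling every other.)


Luhn sum = 62
62 mod 10 = 2

Invalid (Luhn sum mod 10 = 2)


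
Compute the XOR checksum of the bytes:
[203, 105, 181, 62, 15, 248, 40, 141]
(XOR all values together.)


XOR chain: 203 ^ 105 ^ 181 ^ 62 ^ 15 ^ 248 ^ 40 ^ 141 = 123

123


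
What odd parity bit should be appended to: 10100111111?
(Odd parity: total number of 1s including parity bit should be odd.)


Number of 1s in data: 8
Parity bit: 1

1


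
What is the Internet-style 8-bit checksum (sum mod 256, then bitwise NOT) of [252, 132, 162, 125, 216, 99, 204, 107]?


Sum = 1297 mod 256 = 17
Complement = 238

238


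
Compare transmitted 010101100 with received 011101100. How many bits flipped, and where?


XOR: 001000000

1 error(s) at position(s): 2


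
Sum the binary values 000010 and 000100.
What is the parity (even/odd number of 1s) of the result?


000010 = 2
000100 = 4
Sum = 6 = 110
1s count = 2

even parity (2 ones in 110)


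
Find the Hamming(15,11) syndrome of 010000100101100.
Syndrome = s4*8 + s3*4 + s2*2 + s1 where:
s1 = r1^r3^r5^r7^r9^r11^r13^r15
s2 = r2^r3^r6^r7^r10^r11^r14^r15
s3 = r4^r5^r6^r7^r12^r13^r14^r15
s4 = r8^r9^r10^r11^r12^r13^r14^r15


s1=0, s2=1, s3=1, s4=1

Syndrome = 14 (error at position 14)


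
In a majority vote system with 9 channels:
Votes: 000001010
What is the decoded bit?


Ones: 2 out of 9
Threshold: 5

0 (2/9 voted 1)


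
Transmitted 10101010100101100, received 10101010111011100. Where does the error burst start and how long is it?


XOR: 00000000011110000

Burst at position 9, length 4


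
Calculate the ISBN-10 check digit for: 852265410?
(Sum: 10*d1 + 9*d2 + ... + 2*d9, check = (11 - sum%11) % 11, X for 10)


Weighted sum: 235
235 mod 11 = 4

Check digit: 7


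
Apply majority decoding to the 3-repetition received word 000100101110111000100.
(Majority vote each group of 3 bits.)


Groups: 000, 100, 101, 110, 111, 000, 100
Majority votes: 0011100

0011100


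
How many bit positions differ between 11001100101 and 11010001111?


XOR: 00011101010
Count of 1s: 5

5


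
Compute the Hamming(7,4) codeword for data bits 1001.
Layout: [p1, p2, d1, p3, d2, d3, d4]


Parity bits: p1=0, p2=0, p3=1

0011001


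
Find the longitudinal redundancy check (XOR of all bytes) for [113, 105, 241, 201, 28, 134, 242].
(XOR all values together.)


XOR chain: 113 ^ 105 ^ 241 ^ 201 ^ 28 ^ 134 ^ 242 = 72

72


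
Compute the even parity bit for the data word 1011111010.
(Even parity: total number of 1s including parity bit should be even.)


Number of 1s in data: 7
Parity bit: 1

1


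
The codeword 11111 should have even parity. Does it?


Number of 1s: 5

No, parity error (5 ones)


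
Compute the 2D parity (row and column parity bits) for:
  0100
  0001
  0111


Row parities: 111
Column parities: 0010

Row P: 111, Col P: 0010, Corner: 1


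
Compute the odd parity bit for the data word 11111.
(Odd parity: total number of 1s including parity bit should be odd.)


Number of 1s in data: 5
Parity bit: 0

0


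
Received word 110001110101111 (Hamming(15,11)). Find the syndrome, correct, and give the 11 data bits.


Syndrome = 0: no error detected

Data: 00110101111 (no errors)


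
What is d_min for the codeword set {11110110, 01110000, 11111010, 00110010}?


Comparing all pairs, minimum distance: 2
Can detect 1 errors, correct 0 errors

2


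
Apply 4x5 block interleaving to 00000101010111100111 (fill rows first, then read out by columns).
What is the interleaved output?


Matrix:
  00000
  10101
  01111
  00111
Read columns: 01000010011100110111

01000010011100110111


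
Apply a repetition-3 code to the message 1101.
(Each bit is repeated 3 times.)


Each bit -> 3 copies

111111000111


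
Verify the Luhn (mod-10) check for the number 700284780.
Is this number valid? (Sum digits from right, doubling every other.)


Luhn sum = 41
41 mod 10 = 1

Invalid (Luhn sum mod 10 = 1)


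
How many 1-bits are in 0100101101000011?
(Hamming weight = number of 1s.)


Counting 1s in 0100101101000011

7


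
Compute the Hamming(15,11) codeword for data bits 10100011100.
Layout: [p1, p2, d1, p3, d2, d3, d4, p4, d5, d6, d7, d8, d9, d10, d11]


Parity bits: p1=1, p2=1, p3=1, p4=1

111101010011100


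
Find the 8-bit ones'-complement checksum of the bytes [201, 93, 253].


Sum = 547 mod 256 = 35
Complement = 220

220


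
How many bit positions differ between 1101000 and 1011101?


XOR: 0110101
Count of 1s: 4

4


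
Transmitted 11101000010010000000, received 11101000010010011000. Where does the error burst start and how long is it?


XOR: 00000000000000011000

Burst at position 15, length 2


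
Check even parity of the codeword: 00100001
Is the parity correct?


Number of 1s: 2

Yes, parity is correct (2 ones)


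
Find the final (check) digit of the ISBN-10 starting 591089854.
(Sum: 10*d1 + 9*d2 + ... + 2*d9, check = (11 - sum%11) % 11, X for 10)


Weighted sum: 287
287 mod 11 = 1

Check digit: X


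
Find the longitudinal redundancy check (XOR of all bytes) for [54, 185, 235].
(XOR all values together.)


XOR chain: 54 ^ 185 ^ 235 = 100

100


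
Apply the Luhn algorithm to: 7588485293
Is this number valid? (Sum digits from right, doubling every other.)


Luhn sum = 56
56 mod 10 = 6

Invalid (Luhn sum mod 10 = 6)


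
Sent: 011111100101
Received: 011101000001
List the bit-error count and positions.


XOR: 000010100100

3 error(s) at position(s): 4, 6, 9


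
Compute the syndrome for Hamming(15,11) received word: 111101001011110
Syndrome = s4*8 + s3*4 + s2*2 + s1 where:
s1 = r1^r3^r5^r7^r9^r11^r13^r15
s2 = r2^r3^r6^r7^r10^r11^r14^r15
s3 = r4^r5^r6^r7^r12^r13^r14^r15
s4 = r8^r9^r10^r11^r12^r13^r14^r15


s1=1, s2=1, s3=1, s4=1

Syndrome = 15 (error at position 15)


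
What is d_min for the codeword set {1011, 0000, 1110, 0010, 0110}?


Comparing all pairs, minimum distance: 1
Can detect 0 errors, correct 0 errors

1


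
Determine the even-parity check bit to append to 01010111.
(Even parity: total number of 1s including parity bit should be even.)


Number of 1s in data: 5
Parity bit: 1

1


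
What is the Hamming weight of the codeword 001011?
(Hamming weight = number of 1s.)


Counting 1s in 001011

3


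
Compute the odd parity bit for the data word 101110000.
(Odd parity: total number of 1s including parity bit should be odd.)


Number of 1s in data: 4
Parity bit: 1

1


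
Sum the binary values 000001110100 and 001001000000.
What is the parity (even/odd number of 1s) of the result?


000001110100 = 116
001001000000 = 576
Sum = 692 = 1010110100
1s count = 5

odd parity (5 ones in 1010110100)


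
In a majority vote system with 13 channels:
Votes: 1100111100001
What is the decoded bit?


Ones: 7 out of 13
Threshold: 7

1 (7/13 voted 1)


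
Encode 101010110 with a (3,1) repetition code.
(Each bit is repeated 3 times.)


Each bit -> 3 copies

111000111000111000111111000


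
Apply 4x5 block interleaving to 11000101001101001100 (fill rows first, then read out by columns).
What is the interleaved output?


Matrix:
  11000
  10100
  11010
  01100
Read columns: 11101011010100100000

11101011010100100000


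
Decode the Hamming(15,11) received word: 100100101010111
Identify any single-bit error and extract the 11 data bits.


Syndrome = 12: error at position 12

Data: 00011011111 (corrected bit 12)


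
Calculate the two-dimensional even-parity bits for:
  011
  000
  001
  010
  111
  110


Row parities: 001110
Column parities: 001

Row P: 001110, Col P: 001, Corner: 1


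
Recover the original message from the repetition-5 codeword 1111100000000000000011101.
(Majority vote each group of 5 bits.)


Groups: 11111, 00000, 00000, 00000, 11101
Majority votes: 10001

10001


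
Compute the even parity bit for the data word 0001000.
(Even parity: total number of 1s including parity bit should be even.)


Number of 1s in data: 1
Parity bit: 1

1


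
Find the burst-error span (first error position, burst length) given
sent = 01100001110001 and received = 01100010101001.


XOR: 00000011011000

Burst at position 6, length 5


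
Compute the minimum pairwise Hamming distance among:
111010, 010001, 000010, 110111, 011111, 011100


Comparing all pairs, minimum distance: 2
Can detect 1 errors, correct 0 errors

2


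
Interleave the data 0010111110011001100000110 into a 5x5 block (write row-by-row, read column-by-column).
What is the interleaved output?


Matrix:
  00101
  11110
  01100
  11000
  00110
Read columns: 0101001110111010100110000

0101001110111010100110000


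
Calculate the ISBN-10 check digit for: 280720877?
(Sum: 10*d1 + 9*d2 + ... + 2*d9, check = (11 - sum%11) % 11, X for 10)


Weighted sum: 220
220 mod 11 = 0

Check digit: 0


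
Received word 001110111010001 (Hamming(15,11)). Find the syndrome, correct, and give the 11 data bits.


Syndrome = 0: no error detected

Data: 11011010001 (no errors)


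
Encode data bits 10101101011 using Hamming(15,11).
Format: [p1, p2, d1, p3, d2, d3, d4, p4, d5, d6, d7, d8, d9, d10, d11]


Parity bits: p1=1, p2=1, p3=0, p4=1

111001011101011


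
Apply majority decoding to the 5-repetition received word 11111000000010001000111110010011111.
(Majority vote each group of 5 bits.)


Groups: 11111, 00000, 00100, 01000, 11111, 00100, 11111
Majority votes: 1000101

1000101


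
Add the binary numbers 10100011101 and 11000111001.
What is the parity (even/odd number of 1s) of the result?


10100011101 = 1309
11000111001 = 1593
Sum = 2902 = 101101010110
1s count = 7

odd parity (7 ones in 101101010110)


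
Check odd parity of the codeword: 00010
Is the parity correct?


Number of 1s: 1

Yes, parity is correct (1 ones)


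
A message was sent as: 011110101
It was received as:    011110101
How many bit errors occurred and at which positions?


XOR: 000000000

0 errors (received matches sent)


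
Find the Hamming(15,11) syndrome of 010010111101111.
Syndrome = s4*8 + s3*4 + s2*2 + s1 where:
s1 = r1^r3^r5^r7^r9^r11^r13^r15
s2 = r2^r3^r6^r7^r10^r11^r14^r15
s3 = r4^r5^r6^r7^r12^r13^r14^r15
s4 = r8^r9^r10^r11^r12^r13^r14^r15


s1=1, s2=1, s3=0, s4=1

Syndrome = 11 (error at position 11)


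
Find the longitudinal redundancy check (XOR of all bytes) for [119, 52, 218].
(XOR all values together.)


XOR chain: 119 ^ 52 ^ 218 = 153

153


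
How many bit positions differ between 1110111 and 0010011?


XOR: 1100100
Count of 1s: 3

3


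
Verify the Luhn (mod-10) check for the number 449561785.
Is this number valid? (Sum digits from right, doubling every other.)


Luhn sum = 49
49 mod 10 = 9

Invalid (Luhn sum mod 10 = 9)


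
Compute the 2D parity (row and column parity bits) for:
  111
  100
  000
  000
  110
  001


Row parities: 110001
Column parities: 100

Row P: 110001, Col P: 100, Corner: 1


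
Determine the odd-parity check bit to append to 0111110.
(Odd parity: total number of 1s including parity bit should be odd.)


Number of 1s in data: 5
Parity bit: 0

0


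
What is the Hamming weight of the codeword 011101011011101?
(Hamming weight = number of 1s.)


Counting 1s in 011101011011101

10


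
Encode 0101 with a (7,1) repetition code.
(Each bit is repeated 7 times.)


Each bit -> 7 copies

0000000111111100000001111111


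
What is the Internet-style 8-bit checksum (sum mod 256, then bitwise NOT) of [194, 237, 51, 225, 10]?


Sum = 717 mod 256 = 205
Complement = 50

50


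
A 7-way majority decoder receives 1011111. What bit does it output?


Ones: 6 out of 7
Threshold: 4

1 (6/7 voted 1)


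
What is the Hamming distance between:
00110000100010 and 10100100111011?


XOR: 10010100011001
Count of 1s: 6

6


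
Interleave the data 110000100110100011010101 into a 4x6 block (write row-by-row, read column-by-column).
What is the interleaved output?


Matrix:
  110000
  100110
  100011
  010101
Read columns: 111010010000010101100011

111010010000010101100011


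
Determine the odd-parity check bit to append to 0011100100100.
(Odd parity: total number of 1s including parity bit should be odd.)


Number of 1s in data: 5
Parity bit: 0

0


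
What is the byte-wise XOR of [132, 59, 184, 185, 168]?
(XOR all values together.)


XOR chain: 132 ^ 59 ^ 184 ^ 185 ^ 168 = 22

22


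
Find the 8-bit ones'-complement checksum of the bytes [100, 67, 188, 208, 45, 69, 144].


Sum = 821 mod 256 = 53
Complement = 202

202


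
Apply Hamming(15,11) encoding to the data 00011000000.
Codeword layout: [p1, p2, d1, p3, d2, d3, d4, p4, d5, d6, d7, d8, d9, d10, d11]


Parity bits: p1=0, p2=1, p3=1, p4=1

010100111000000


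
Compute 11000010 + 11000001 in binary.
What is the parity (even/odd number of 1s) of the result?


11000010 = 194
11000001 = 193
Sum = 387 = 110000011
1s count = 4

even parity (4 ones in 110000011)


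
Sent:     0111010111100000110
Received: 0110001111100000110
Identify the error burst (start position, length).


XOR: 0001011000000000000

Burst at position 3, length 4


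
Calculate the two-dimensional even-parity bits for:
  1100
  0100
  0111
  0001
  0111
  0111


Row parities: 011111
Column parities: 1110

Row P: 011111, Col P: 1110, Corner: 1


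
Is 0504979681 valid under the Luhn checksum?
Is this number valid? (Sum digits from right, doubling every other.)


Luhn sum = 48
48 mod 10 = 8

Invalid (Luhn sum mod 10 = 8)


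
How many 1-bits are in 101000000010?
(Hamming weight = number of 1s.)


Counting 1s in 101000000010

3


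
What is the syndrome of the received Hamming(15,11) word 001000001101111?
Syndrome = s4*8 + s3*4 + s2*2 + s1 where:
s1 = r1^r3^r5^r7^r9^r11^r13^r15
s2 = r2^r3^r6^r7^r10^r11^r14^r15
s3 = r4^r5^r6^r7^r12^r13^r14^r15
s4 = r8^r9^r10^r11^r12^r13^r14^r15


s1=0, s2=0, s3=0, s4=0

Syndrome = 0 (no error)


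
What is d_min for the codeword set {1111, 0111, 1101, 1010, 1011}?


Comparing all pairs, minimum distance: 1
Can detect 0 errors, correct 0 errors

1


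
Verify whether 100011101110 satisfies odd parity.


Number of 1s: 7

Yes, parity is correct (7 ones)


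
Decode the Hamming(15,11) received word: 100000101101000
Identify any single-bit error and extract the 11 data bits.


Syndrome = 9: error at position 9

Data: 00010101000 (corrected bit 9)


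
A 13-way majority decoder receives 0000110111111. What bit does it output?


Ones: 8 out of 13
Threshold: 7

1 (8/13 voted 1)


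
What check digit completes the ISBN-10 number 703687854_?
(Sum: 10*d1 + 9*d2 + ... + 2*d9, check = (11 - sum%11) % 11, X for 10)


Weighted sum: 274
274 mod 11 = 10

Check digit: 1


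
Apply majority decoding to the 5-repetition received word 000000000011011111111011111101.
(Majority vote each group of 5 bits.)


Groups: 00000, 00000, 11011, 11111, 10111, 11101
Majority votes: 001111

001111


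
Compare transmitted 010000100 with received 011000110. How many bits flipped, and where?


XOR: 001000010

2 error(s) at position(s): 2, 7


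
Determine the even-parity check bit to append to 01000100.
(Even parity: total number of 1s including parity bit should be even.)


Number of 1s in data: 2
Parity bit: 0

0


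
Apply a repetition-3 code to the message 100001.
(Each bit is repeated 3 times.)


Each bit -> 3 copies

111000000000000111


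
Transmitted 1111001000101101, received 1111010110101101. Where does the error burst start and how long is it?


XOR: 0000011110000000

Burst at position 5, length 4


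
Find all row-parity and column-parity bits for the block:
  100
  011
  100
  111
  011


Row parities: 10110
Column parities: 111

Row P: 10110, Col P: 111, Corner: 1


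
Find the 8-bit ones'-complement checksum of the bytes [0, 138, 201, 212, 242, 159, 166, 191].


Sum = 1309 mod 256 = 29
Complement = 226

226
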